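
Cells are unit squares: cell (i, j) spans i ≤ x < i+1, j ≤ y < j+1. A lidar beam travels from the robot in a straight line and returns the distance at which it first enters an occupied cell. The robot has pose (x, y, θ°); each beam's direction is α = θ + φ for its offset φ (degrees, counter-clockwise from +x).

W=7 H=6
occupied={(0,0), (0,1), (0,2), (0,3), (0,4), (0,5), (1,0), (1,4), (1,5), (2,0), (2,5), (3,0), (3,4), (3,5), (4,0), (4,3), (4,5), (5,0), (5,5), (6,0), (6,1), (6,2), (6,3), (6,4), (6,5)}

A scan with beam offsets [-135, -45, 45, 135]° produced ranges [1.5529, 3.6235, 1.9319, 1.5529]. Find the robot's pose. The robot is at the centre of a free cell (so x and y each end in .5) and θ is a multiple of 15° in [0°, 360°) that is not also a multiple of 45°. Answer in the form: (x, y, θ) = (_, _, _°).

(x, y, θ) = (2.5, 2.5, 30°)

Candidates: 17 free-cell centres × 16 headings = 272 poses. Raycast each; keep the one whose scan matches to 4 dp.
  (1.5, 3.5, 150°): beam 1 = 1.9319 ≠ 1.5529 ✗
  (3.5, 3.5, 75°): beam 1 = 2.8868 ≠ 1.5529 ✗
  (5.5, 3.5, 75°): beam 1 = 1.0000 ≠ 1.5529 ✗
  (4.5, 2.5, 300°): beam 1 = 3.6235 ≠ 1.5529 ✗
  …
  (2.5, 2.5, 30°): r_1=1.5529, r_2=3.6235, r_3=1.9319, r_4=1.5529 — all match ✓
Only this pose fits every beam.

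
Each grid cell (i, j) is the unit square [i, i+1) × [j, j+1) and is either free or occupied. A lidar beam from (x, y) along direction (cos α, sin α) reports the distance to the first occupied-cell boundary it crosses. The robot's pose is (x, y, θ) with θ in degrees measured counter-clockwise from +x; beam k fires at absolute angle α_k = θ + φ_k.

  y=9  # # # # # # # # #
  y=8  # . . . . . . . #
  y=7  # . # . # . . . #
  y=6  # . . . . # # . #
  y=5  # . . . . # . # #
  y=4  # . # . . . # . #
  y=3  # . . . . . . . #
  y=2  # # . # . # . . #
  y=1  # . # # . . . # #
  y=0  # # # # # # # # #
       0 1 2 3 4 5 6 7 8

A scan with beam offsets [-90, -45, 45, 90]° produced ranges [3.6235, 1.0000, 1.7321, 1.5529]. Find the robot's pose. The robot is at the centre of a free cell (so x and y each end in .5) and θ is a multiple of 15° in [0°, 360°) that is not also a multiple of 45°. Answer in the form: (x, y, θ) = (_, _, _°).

The pose lattice has 42·16 = 672 candidates. Test each by forward raycasting.
  (2.5, 8.5, 210°): beam 1 = 0.5774 ≠ 3.6235 ✗
  (7.5, 2.5, 195°): beam 1 = 1.9319 ≠ 3.6235 ✗
  (2.5, 8.5, 30°): beam 1 = 0.5774 ≠ 3.6235 ✗
  …
  (6.5, 3.5, 255°): r_1=3.6235, r_2=1.0000, r_3=1.7321, r_4=1.5529 — all match ✓
Only this pose fits every beam.

(x, y, θ) = (6.5, 3.5, 255°)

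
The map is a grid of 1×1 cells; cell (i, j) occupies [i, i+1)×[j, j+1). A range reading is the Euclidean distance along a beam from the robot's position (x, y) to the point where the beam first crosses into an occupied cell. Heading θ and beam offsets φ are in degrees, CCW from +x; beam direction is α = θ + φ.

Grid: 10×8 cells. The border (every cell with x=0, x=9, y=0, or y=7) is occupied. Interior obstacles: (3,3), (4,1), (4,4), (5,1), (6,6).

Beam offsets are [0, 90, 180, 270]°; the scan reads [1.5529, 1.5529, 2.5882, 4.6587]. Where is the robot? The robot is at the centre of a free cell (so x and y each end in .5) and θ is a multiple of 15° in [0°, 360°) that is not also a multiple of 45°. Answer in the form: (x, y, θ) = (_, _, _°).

(x, y, θ) = (7.5, 5.5, 15°)

The pose lattice has 43·16 = 688 candidates. Test each by forward raycasting.
  (4.5, 5.5, 120°): beam 1 = 1.7321 ≠ 1.5529 ✗
  (5.5, 6.5, 15°): beam 1 = 0.5176 ≠ 1.5529 ✗
  (1.5, 6.5, 285°): beam 1 = 5.6940 ≠ 1.5529 ✗
  …
  (7.5, 5.5, 15°): r_1=1.5529, r_2=1.5529, r_3=2.5882, r_4=4.6587 — all match ✓
Unique over the lattice → pose = (7.5, 5.5, 15°).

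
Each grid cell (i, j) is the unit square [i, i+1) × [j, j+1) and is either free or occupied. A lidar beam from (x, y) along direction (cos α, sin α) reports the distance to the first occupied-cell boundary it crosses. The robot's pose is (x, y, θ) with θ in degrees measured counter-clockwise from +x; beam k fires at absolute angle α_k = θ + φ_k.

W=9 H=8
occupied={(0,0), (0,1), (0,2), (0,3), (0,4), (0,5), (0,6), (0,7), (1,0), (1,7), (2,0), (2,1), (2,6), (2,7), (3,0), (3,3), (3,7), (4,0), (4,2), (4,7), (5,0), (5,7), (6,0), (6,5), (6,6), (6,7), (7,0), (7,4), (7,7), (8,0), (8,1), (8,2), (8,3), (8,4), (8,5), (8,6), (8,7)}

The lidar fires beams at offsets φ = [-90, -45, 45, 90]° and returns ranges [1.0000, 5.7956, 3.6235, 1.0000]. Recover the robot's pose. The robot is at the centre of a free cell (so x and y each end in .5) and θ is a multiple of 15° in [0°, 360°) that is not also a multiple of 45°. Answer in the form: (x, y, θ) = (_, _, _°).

(x, y, θ) = (1.5, 2.5, 30°)

The pose lattice has 35·16 = 560 candidates. Test each by forward raycasting.
  (1.5, 4.5, 60°): beam 1 = 1.7321 ≠ 1.0000 ✗
  (1.5, 6.5, 345°): beam 1 = 1.9319 ≠ 1.0000 ✗
  (3.5, 5.5, 300°): beam 1 = 2.8868 ≠ 1.0000 ✗
  …
  (1.5, 2.5, 30°): r_1=1.0000, r_2=5.7956, r_3=3.6235, r_4=1.0000 — all match ✓
Only this pose fits every beam.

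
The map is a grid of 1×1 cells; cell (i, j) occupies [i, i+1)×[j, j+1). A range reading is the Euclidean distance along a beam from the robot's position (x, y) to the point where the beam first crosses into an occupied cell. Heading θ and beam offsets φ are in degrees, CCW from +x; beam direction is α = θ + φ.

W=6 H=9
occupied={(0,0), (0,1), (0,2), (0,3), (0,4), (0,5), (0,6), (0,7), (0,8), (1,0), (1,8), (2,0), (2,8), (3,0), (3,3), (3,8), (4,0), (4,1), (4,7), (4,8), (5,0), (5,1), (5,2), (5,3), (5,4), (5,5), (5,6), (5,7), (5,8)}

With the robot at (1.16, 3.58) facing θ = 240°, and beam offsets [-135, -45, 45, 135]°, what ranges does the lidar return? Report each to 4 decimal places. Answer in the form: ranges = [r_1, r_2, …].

ranges = [0.6182, 0.1656, 2.6710, 3.9755]

beam 1: φ=-135°, α=105°
  direction (-0.2588, 0.9659); cell (1,3); t to first gridline: x 0.6182, y 0.4348 (then +3.8637 / +1.0353)
    (1,4) via y @ 0.4348
    (0,4) via x @ 0.6182  # hit
  → r_1 = 0.6182
beam 2: φ=-45°, α=195°
  direction (-0.9659, -0.2588); cell (1,3); t to first gridline: x 0.1656, y 2.2409 (then +1.0353 / +3.8637)
    (0,3) via x @ 0.1656  # hit
  → r_2 = 0.1656
beam 3: φ=45°, α=285°
  direction (0.2588, -0.9659); cell (1,3); t to first gridline: x 3.2455, y 0.6005 (then +3.8637 / +1.0353)
    (1,2) via y @ 0.6005
    (1,1) via y @ 1.6357
    (1,0) via y @ 2.6710  # hit
  → r_3 = 2.6710
beam 4: φ=135°, α=15°
  direction (0.9659, 0.2588); cell (1,3); t to first gridline: x 0.8696, y 1.6228 (then +1.0353 / +3.8637)
    (2,3) via x @ 0.8696
    (2,4) via y @ 1.6228
    (3,4) via x @ 1.9049
    (4,4) via x @ 2.9402
    (5,4) via x @ 3.9755  # hit
  → r_4 = 3.9755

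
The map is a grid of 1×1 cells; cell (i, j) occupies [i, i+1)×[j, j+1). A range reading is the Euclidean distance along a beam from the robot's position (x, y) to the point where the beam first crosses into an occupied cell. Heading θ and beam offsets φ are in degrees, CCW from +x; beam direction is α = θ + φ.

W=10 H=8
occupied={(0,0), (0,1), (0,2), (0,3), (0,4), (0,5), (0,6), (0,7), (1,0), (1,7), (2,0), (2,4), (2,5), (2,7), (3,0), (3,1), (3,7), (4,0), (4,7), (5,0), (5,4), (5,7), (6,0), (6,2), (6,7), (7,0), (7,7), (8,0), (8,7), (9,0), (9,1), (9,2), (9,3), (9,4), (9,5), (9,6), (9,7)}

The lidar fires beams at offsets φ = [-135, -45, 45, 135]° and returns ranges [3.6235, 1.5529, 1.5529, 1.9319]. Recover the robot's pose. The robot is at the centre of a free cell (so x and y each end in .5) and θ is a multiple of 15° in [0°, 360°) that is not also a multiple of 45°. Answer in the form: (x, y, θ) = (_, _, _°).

(x, y, θ) = (4.5, 2.5, 300°)

Enumerate (i+0.5, j+0.5, θ) over the 43 free cells and 16 admissible headings. For each, cast all 4 beams and compare to the given ranges.
  (5.5, 1.5, 60°): beam 1 = 0.5176 ≠ 3.6235 ✗
  (2.5, 2.5, 300°): beam 1 = 1.5529 ≠ 3.6235 ✗
  (4.5, 3.5, 255°): beam 1 = 4.0415 ≠ 3.6235 ✗
  …
  (4.5, 2.5, 300°): r_1=3.6235, r_2=1.5529, r_3=1.5529, r_4=1.9319 — all match ✓
No second candidate reproduces the full scan.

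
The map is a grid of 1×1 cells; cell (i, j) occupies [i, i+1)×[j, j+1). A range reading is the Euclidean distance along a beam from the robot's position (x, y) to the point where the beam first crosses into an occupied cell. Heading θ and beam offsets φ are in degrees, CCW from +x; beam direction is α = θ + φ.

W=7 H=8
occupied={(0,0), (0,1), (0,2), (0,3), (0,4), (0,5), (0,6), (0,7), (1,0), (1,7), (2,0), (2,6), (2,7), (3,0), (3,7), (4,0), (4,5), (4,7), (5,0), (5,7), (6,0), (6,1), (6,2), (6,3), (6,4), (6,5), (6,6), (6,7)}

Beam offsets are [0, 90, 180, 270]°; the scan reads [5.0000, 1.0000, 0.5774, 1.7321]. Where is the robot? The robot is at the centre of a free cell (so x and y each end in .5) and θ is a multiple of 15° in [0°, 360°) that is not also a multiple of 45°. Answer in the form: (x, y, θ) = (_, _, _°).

The pose lattice has 28·16 = 448 candidates. Test each by forward raycasting.
  (2.5, 5.5, 195°): beam 1 = 1.5529 ≠ 5.0000 ✗
  (3.5, 5.5, 330°): beam 1 = 0.5774 ≠ 5.0000 ✗
  (4.5, 2.5, 75°): beam 1 = 4.6587 ≠ 5.0000 ✗
  …
  (5.5, 3.5, 210°): r_1=5.0000, r_2=1.0000, r_3=0.5774, r_4=1.7321 — all match ✓
No second candidate reproduces the full scan.

(x, y, θ) = (5.5, 3.5, 210°)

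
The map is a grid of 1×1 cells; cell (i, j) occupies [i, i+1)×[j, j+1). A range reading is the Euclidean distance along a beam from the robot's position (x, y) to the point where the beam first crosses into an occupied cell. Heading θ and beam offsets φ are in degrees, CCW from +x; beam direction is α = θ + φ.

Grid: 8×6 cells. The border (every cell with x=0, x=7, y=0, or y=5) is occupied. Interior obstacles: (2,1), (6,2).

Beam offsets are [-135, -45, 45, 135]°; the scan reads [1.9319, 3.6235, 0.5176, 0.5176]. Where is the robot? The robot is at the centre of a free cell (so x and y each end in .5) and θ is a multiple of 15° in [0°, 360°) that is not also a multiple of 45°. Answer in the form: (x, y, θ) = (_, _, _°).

The pose lattice has 22·16 = 352 candidates. Test each by forward raycasting.
  (1.5, 2.5, 75°): beam 1 = 1.0000 ≠ 1.9319 ✗
  (6.5, 4.5, 150°): beam 1 = 0.5176 ≠ 1.9319 ✗
  (5.5, 2.5, 345°): beam 1 = 2.8868 ≠ 1.9319 ✗
  …
  (3.5, 1.5, 120°): r_1=1.9319, r_2=3.6235, r_3=0.5176, r_4=0.5176 — all match ✓
No second candidate reproduces the full scan.

(x, y, θ) = (3.5, 1.5, 120°)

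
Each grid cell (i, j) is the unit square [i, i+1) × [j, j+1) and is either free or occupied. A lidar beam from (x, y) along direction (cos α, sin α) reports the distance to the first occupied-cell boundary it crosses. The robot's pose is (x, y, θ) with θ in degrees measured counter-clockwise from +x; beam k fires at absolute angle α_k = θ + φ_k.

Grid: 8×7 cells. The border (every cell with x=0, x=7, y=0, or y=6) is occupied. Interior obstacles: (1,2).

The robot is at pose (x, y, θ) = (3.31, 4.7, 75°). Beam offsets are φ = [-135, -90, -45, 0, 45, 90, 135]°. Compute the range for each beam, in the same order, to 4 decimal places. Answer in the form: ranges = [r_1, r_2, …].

ranges = [4.2724, 3.8202, 2.6000, 1.3459, 1.5011, 2.3915, 2.6674]

beam 1: φ=-135°, α=300°
  d=(0.5000,-0.8660)  start (3,4)  tX=1.3800 tY=0.8083  stride 1/|dx|=2.0000 1/|dy|=1.1547
    cross y-line → (3,3), t=0.8083
    cross x-line → (4,3), t=1.3800
    cross y-line → (4,2), t=1.9630
    cross y-line → (4,1), t=3.1177
    cross x-line → (5,1), t=3.3800
    cross y-line → (5,0), t=4.2724 (wall)
  → r_1 = 4.2724
beam 2: φ=-90°, α=345°
  d=(0.9659,-0.2588)  start (3,4)  tX=0.7143 tY=2.7046  stride 1/|dx|=1.0353 1/|dy|=3.8637
    cross x-line → (4,4), t=0.7143
    cross x-line → (5,4), t=1.7496
    cross y-line → (5,3), t=2.7046
    cross x-line → (6,3), t=2.7849
    cross x-line → (7,3), t=3.8202 (wall)
  → r_2 = 3.8202
beam 3: φ=-45°, α=30°
  d=(0.8660,0.5000)  start (3,4)  tX=0.7967 tY=0.6000  stride 1/|dx|=1.1547 1/|dy|=2.0000
    cross y-line → (3,5), t=0.6000
    cross x-line → (4,5), t=0.7967
    cross x-line → (5,5), t=1.9514
    cross y-line → (5,6), t=2.6000 (wall)
  → r_3 = 2.6000
beam 4: φ=0°, α=75°
  d=(0.2588,0.9659)  start (3,4)  tX=2.6660 tY=0.3106  stride 1/|dx|=3.8637 1/|dy|=1.0353
    cross y-line → (3,5), t=0.3106
    cross y-line → (3,6), t=1.3459 (wall)
  → r_4 = 1.3459
beam 5: φ=45°, α=120°
  d=(-0.5000,0.8660)  start (3,4)  tX=0.6200 tY=0.3464  stride 1/|dx|=2.0000 1/|dy|=1.1547
    cross y-line → (3,5), t=0.3464
    cross x-line → (2,5), t=0.6200
    cross y-line → (2,6), t=1.5011 (wall)
  → r_5 = 1.5011
beam 6: φ=90°, α=165°
  d=(-0.9659,0.2588)  start (3,4)  tX=0.3209 tY=1.1591  stride 1/|dx|=1.0353 1/|dy|=3.8637
    cross x-line → (2,4), t=0.3209
    cross y-line → (2,5), t=1.1591
    cross x-line → (1,5), t=1.3562
    cross x-line → (0,5), t=2.3915 (wall)
  → r_6 = 2.3915
beam 7: φ=135°, α=210°
  d=(-0.8660,-0.5000)  start (3,4)  tX=0.3580 tY=1.4000  stride 1/|dx|=1.1547 1/|dy|=2.0000
    cross x-line → (2,4), t=0.3580
    cross y-line → (2,3), t=1.4000
    cross x-line → (1,3), t=1.5127
    cross x-line → (0,3), t=2.6674 (wall)
  → r_7 = 2.6674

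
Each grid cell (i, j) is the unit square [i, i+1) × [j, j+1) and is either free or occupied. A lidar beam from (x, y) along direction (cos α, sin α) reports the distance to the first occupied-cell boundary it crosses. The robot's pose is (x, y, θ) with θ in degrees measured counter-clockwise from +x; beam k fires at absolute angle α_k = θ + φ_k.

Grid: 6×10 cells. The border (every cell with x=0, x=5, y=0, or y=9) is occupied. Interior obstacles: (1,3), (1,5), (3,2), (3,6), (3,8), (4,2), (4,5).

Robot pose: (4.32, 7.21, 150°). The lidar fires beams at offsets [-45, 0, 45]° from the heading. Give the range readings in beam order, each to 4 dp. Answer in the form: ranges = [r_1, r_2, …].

beam 1: φ=-45°, α=105°
  cosα=-0.2588 sinα=0.9659 | (4,7) | tMaxX 1.2364 tMaxY 0.8179 | tΔX 3.8637 tΔY 1.0353
    t=0.8179 [y] (4,8)
    t=1.2364 [x] (3,8) — stop
  → r_1 = 1.2364
beam 2: φ=0°, α=150°
  cosα=-0.8660 sinα=0.5000 | (4,7) | tMaxX 0.3695 tMaxY 1.5800 | tΔX 1.1547 tΔY 2.0000
    t=0.3695 [x] (3,7)
    t=1.5242 [x] (2,7)
    t=1.5800 [y] (2,8)
    t=2.6789 [x] (1,8)
    t=3.5800 [y] (1,9) — stop
  → r_2 = 3.5800
beam 3: φ=45°, α=195°
  cosα=-0.9659 sinα=-0.2588 | (4,7) | tMaxX 0.3313 tMaxY 0.8114 | tΔX 1.0353 tΔY 3.8637
    t=0.3313 [x] (3,7)
    t=0.8114 [y] (3,6) — stop
  → r_3 = 0.8114

ranges = [1.2364, 3.5800, 0.8114]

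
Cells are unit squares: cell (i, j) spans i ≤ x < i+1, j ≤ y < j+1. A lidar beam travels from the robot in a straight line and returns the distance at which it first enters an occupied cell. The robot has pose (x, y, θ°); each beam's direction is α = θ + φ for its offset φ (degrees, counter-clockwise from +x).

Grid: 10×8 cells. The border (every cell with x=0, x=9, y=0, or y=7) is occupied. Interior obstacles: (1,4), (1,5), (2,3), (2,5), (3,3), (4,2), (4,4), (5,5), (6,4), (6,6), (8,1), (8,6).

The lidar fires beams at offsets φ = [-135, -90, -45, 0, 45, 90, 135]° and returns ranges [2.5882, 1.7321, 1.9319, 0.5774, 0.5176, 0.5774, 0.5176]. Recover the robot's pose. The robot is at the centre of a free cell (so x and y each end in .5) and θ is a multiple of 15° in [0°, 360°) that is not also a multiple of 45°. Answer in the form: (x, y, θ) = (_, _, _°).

Candidates: 36 free-cell centres × 16 headings = 576 poses. Raycast each; keep the one whose scan matches to 4 dp.
  (4.5, 5.5, 210°): beam 1 = 1.5529 ≠ 2.5882 ✗
  (6.5, 3.5, 105°): beam 1 = 2.8868 ≠ 2.5882 ✗
  (1.5, 6.5, 120°): beam 1 = 3.6235 ≠ 2.5882 ✗
  (1.5, 1.5, 345°): beam 1 = 0.5774 ≠ 2.5882 ✗
  …
  (1.5, 1.5, 150°): r_1=2.5882, r_2=1.7321, r_3=1.9319, r_4=0.5774, r_5=0.5176, r_6=0.5774, r_7=0.5176 — all match ✓
Unique over the lattice → pose = (1.5, 1.5, 150°).

(x, y, θ) = (1.5, 1.5, 150°)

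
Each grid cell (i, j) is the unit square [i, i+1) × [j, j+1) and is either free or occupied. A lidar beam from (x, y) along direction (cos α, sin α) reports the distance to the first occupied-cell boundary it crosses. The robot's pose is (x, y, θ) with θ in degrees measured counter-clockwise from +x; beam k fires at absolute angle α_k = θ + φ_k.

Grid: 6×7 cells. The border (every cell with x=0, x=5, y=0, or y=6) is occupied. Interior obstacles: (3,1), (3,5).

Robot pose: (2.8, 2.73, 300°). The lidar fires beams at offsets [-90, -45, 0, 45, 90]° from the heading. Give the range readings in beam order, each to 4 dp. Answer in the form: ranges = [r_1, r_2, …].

ranges = [2.0785, 1.7910, 0.8429, 2.2776, 2.5403]

beam 1: φ=-90°, α=210°
  direction (-0.8660, -0.5000); cell (2,2); t to first gridline: x 0.9238, y 1.4600 (then +1.1547 / +2.0000)
    (1,2) via x @ 0.9238
    (1,1) via y @ 1.4600
    (0,1) via x @ 2.0785  # hit
  → r_1 = 2.0785
beam 2: φ=-45°, α=255°
  direction (-0.2588, -0.9659); cell (2,2); t to first gridline: x 3.0910, y 0.7558 (then +3.8637 / +1.0353)
    (2,1) via y @ 0.7558
    (2,0) via y @ 1.7910  # hit
  → r_2 = 1.7910
beam 3: φ=0°, α=300°
  direction (0.5000, -0.8660); cell (2,2); t to first gridline: x 0.4000, y 0.8429 (then +2.0000 / +1.1547)
    (3,2) via x @ 0.4000
    (3,1) via y @ 0.8429  # hit
  → r_3 = 0.8429
beam 4: φ=45°, α=345°
  direction (0.9659, -0.2588); cell (2,2); t to first gridline: x 0.2071, y 2.8205 (then +1.0353 / +3.8637)
    (3,2) via x @ 0.2071
    (4,2) via x @ 1.2423
    (5,2) via x @ 2.2776  # hit
  → r_4 = 2.2776
beam 5: φ=90°, α=30°
  direction (0.8660, 0.5000); cell (2,2); t to first gridline: x 0.2309, y 0.5400 (then +1.1547 / +2.0000)
    (3,2) via x @ 0.2309
    (3,3) via y @ 0.5400
    (4,3) via x @ 1.3856
    (4,4) via y @ 2.5400
    (5,4) via x @ 2.5403  # hit
  → r_5 = 2.5403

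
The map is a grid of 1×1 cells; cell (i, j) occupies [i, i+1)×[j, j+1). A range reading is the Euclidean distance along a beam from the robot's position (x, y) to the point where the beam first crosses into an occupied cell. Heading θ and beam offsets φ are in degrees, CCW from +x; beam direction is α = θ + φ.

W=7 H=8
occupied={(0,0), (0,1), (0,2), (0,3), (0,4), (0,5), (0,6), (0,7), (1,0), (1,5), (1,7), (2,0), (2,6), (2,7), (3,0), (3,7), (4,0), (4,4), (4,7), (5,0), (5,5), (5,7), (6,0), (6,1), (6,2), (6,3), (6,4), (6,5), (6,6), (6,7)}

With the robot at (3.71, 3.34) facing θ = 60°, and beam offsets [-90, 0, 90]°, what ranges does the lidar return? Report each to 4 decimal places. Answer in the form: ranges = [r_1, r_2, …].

ranges = [2.6443, 0.7621, 3.1292]

beam 1: φ=-90°, α=330°
  d=(0.8660,-0.5000)  start (3,3)  tX=0.3349 tY=0.6800  stride 1/|dx|=1.1547 1/|dy|=2.0000
    cross x-line → (4,3), t=0.3349
    cross y-line → (4,2), t=0.6800
    cross x-line → (5,2), t=1.4896
    cross x-line → (6,2), t=2.6443 (wall)
  → r_1 = 2.6443
beam 2: φ=0°, α=60°
  d=(0.5000,0.8660)  start (3,3)  tX=0.5800 tY=0.7621  stride 1/|dx|=2.0000 1/|dy|=1.1547
    cross x-line → (4,3), t=0.5800
    cross y-line → (4,4), t=0.7621 (wall)
  → r_2 = 0.7621
beam 3: φ=90°, α=150°
  d=(-0.8660,0.5000)  start (3,3)  tX=0.8198 tY=1.3200  stride 1/|dx|=1.1547 1/|dy|=2.0000
    cross x-line → (2,3), t=0.8198
    cross y-line → (2,4), t=1.3200
    cross x-line → (1,4), t=1.9745
    cross x-line → (0,4), t=3.1292 (wall)
  → r_3 = 3.1292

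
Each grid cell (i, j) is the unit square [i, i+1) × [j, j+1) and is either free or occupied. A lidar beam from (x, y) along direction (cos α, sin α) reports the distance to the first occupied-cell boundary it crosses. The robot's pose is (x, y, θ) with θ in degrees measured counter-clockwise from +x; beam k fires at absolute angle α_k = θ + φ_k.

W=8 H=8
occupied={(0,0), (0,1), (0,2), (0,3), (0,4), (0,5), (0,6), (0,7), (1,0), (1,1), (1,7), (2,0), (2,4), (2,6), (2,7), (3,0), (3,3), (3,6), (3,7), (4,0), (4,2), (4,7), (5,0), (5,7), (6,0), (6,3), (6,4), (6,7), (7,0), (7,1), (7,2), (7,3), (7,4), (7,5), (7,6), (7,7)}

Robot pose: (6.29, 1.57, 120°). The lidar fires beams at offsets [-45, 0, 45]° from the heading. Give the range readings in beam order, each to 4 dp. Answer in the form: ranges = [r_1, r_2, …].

ranges = [1.4804, 5.1153, 1.6614]

beam 1: φ=-45°, α=75°
  direction (0.2588, 0.9659); cell (6,1); t to first gridline: x 2.7432, y 0.4452 (then +3.8637 / +1.0353)
    (6,2) via y @ 0.4452
    (6,3) via y @ 1.4804  # hit
  → r_1 = 1.4804
beam 2: φ=0°, α=120°
  direction (-0.5000, 0.8660); cell (6,1); t to first gridline: x 0.5800, y 0.4965 (then +2.0000 / +1.1547)
    (6,2) via y @ 0.4965
    (5,2) via x @ 0.5800
    (5,3) via y @ 1.6512
    (4,3) via x @ 2.5800
    (4,4) via y @ 2.8059
    (4,5) via y @ 3.9606
    (3,5) via x @ 4.5800
    (3,6) via y @ 5.1153  # hit
  → r_2 = 5.1153
beam 3: φ=45°, α=165°
  direction (-0.9659, 0.2588); cell (6,1); t to first gridline: x 0.3002, y 1.6614 (then +1.0353 / +3.8637)
    (5,1) via x @ 0.3002
    (4,1) via x @ 1.3355
    (4,2) via y @ 1.6614  # hit
  → r_3 = 1.6614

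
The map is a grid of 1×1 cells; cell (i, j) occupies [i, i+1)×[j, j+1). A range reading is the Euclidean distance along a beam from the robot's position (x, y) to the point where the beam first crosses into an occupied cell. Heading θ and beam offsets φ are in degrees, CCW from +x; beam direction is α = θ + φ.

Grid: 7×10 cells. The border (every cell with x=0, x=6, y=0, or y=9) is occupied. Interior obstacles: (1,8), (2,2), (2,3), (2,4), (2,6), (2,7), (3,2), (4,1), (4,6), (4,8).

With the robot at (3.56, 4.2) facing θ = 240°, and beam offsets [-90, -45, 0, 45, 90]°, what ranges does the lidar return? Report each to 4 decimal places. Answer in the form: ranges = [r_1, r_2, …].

beam 1: φ=-90°, α=150°
  cosα=-0.8660 sinα=0.5000 | (3,4) | tMaxX 0.6466 tMaxY 1.6000 | tΔX 1.1547 tΔY 2.0000
    t=0.6466 [x] (2,4) — stop
  → r_1 = 0.6466
beam 2: φ=-45°, α=195°
  cosα=-0.9659 sinα=-0.2588 | (3,4) | tMaxX 0.5798 tMaxY 0.7727 | tΔX 1.0353 tΔY 3.8637
    t=0.5798 [x] (2,4) — stop
  → r_2 = 0.5798
beam 3: φ=0°, α=240°
  cosα=-0.5000 sinα=-0.8660 | (3,4) | tMaxX 1.1200 tMaxY 0.2309 | tΔX 2.0000 tΔY 1.1547
    t=0.2309 [y] (3,3)
    t=1.1200 [x] (2,3) — stop
  → r_3 = 1.1200
beam 4: φ=45°, α=285°
  cosα=0.2588 sinα=-0.9659 | (3,4) | tMaxX 1.7000 tMaxY 0.2071 | tΔX 3.8637 tΔY 1.0353
    t=0.2071 [y] (3,3)
    t=1.2423 [y] (3,2) — stop
  → r_4 = 1.2423
beam 5: φ=90°, α=330°
  cosα=0.8660 sinα=-0.5000 | (3,4) | tMaxX 0.5081 tMaxY 0.4000 | tΔX 1.1547 tΔY 2.0000
    t=0.4000 [y] (3,3)
    t=0.5081 [x] (4,3)
    t=1.6628 [x] (5,3)
    t=2.4000 [y] (5,2)
    t=2.8175 [x] (6,2) — stop
  → r_5 = 2.8175

ranges = [0.6466, 0.5798, 1.1200, 1.2423, 2.8175]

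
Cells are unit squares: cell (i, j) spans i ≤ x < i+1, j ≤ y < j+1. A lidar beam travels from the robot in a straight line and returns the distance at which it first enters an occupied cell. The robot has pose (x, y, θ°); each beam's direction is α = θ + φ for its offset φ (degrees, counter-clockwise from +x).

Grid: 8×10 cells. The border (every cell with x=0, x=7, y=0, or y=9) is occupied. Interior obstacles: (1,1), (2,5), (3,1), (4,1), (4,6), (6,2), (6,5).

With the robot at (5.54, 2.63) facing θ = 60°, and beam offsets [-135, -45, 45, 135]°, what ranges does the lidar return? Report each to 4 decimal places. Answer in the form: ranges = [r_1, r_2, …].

ranges = [1.6875, 0.4762, 3.4889, 2.4341]

beam 1: φ=-135°, α=285°
  d=(0.2588,-0.9659)  start (5,2)  tX=1.7773 tY=0.6522  stride 1/|dx|=3.8637 1/|dy|=1.0353
    cross y-line → (5,1), t=0.6522
    cross y-line → (5,0), t=1.6875 (wall)
  → r_1 = 1.6875
beam 2: φ=-45°, α=15°
  d=(0.9659,0.2588)  start (5,2)  tX=0.4762 tY=1.4296  stride 1/|dx|=1.0353 1/|dy|=3.8637
    cross x-line → (6,2), t=0.4762 (wall)
  → r_2 = 0.4762
beam 3: φ=45°, α=105°
  d=(-0.2588,0.9659)  start (5,2)  tX=2.0864 tY=0.3831  stride 1/|dx|=3.8637 1/|dy|=1.0353
    cross y-line → (5,3), t=0.3831
    cross y-line → (5,4), t=1.4183
    cross x-line → (4,4), t=2.0864
    cross y-line → (4,5), t=2.4536
    cross y-line → (4,6), t=3.4889 (wall)
  → r_3 = 3.4889
beam 4: φ=135°, α=195°
  d=(-0.9659,-0.2588)  start (5,2)  tX=0.5590 tY=2.4341  stride 1/|dx|=1.0353 1/|dy|=3.8637
    cross x-line → (4,2), t=0.5590
    cross x-line → (3,2), t=1.5943
    cross y-line → (3,1), t=2.4341 (wall)
  → r_4 = 2.4341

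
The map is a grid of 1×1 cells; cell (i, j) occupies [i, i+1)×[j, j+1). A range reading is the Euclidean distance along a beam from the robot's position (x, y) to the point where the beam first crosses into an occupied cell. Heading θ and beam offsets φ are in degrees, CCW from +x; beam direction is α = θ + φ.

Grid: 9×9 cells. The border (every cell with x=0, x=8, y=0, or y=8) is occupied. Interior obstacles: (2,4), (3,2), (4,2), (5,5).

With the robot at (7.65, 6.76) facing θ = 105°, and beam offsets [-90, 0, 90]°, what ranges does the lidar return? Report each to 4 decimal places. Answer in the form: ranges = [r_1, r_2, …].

ranges = [0.3623, 1.2837, 6.8846]

beam 1: φ=-90°, α=15°
  cosα=0.9659 sinα=0.2588 | (7,6) | tMaxX 0.3623 tMaxY 0.9273 | tΔX 1.0353 tΔY 3.8637
    t=0.3623 [x] (8,6) — stop
  → r_1 = 0.3623
beam 2: φ=0°, α=105°
  cosα=-0.2588 sinα=0.9659 | (7,6) | tMaxX 2.5114 tMaxY 0.2485 | tΔX 3.8637 tΔY 1.0353
    t=0.2485 [y] (7,7)
    t=1.2837 [y] (7,8) — stop
  → r_2 = 1.2837
beam 3: φ=90°, α=195°
  cosα=-0.9659 sinα=-0.2588 | (7,6) | tMaxX 0.6729 tMaxY 2.9364 | tΔX 1.0353 tΔY 3.8637
    t=0.6729 [x] (6,6)
    t=1.7082 [x] (5,6)
    t=2.7435 [x] (4,6)
    t=2.9364 [y] (4,5)
    t=3.7788 [x] (3,5)
    t=4.8140 [x] (2,5)
    t=5.8493 [x] (1,5)
    t=6.8001 [y] (1,4)
    t=6.8846 [x] (0,4) — stop
  → r_3 = 6.8846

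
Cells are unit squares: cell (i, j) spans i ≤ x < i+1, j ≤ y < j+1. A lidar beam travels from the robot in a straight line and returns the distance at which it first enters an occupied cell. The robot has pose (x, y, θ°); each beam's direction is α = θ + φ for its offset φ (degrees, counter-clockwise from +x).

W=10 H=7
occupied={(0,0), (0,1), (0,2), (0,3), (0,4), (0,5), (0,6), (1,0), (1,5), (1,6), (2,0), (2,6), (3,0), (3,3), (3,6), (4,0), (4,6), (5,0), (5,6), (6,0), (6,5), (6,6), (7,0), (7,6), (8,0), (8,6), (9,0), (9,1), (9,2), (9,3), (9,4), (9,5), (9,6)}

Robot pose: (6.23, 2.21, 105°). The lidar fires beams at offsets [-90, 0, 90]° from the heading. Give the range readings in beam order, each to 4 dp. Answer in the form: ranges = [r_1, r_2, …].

beam 1: φ=-90°, α=15°
  direction (0.9659, 0.2588); cell (6,2); t to first gridline: x 0.7972, y 3.0523 (then +1.0353 / +3.8637)
    (7,2) via x @ 0.7972
    (8,2) via x @ 1.8324
    (9,2) via x @ 2.8677  # hit
  → r_1 = 2.8677
beam 2: φ=0°, α=105°
  direction (-0.2588, 0.9659); cell (6,2); t to first gridline: x 0.8887, y 0.8179 (then +3.8637 / +1.0353)
    (6,3) via y @ 0.8179
    (5,3) via x @ 0.8887
    (5,4) via y @ 1.8531
    (5,5) via y @ 2.8884
    (5,6) via y @ 3.9237  # hit
  → r_2 = 3.9237
beam 3: φ=90°, α=195°
  direction (-0.9659, -0.2588); cell (6,2); t to first gridline: x 0.2381, y 0.8114 (then +1.0353 / +3.8637)
    (5,2) via x @ 0.2381
    (5,1) via y @ 0.8114
    (4,1) via x @ 1.2734
    (3,1) via x @ 2.3087
    (2,1) via x @ 3.3439
    (1,1) via x @ 4.3792
    (1,0) via y @ 4.6751  # hit
  → r_3 = 4.6751

ranges = [2.8677, 3.9237, 4.6751]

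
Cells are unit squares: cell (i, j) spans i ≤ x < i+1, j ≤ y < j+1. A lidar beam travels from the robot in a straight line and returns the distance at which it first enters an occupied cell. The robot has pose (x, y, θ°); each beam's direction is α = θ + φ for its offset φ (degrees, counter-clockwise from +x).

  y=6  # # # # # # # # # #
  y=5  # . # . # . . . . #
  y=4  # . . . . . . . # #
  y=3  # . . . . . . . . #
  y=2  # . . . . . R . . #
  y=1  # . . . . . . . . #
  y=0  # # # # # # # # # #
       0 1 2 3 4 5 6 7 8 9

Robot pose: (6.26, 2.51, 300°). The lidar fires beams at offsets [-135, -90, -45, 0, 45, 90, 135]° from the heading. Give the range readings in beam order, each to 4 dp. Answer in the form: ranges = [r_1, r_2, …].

ranges = [5.4456, 3.0200, 1.5633, 1.7436, 2.8367, 2.9800, 3.6131]

beam 1: φ=-135°, α=165°
  direction (-0.9659, 0.2588); cell (6,2); t to first gridline: x 0.2692, y 1.8932 (then +1.0353 / +3.8637)
    (5,2) via x @ 0.2692
    (4,2) via x @ 1.3044
    (4,3) via y @ 1.8932
    (3,3) via x @ 2.3397
    (2,3) via x @ 3.3750
    (1,3) via x @ 4.4103
    (0,3) via x @ 5.4456  # hit
  → r_1 = 5.4456
beam 2: φ=-90°, α=210°
  direction (-0.8660, -0.5000); cell (6,2); t to first gridline: x 0.3002, y 1.0200 (then +1.1547 / +2.0000)
    (5,2) via x @ 0.3002
    (5,1) via y @ 1.0200
    (4,1) via x @ 1.4549
    (3,1) via x @ 2.6096
    (3,0) via y @ 3.0200  # hit
  → r_2 = 3.0200
beam 3: φ=-45°, α=255°
  direction (-0.2588, -0.9659); cell (6,2); t to first gridline: x 1.0046, y 0.5280 (then +3.8637 / +1.0353)
    (6,1) via y @ 0.5280
    (5,1) via x @ 1.0046
    (5,0) via y @ 1.5633  # hit
  → r_3 = 1.5633
beam 4: φ=0°, α=300°
  direction (0.5000, -0.8660); cell (6,2); t to first gridline: x 1.4800, y 0.5889 (then +2.0000 / +1.1547)
    (6,1) via y @ 0.5889
    (7,1) via x @ 1.4800
    (7,0) via y @ 1.7436  # hit
  → r_4 = 1.7436
beam 5: φ=45°, α=345°
  direction (0.9659, -0.2588); cell (6,2); t to first gridline: x 0.7661, y 1.9705 (then +1.0353 / +3.8637)
    (7,2) via x @ 0.7661
    (8,2) via x @ 1.8014
    (8,1) via y @ 1.9705
    (9,1) via x @ 2.8367  # hit
  → r_5 = 2.8367
beam 6: φ=90°, α=30°
  direction (0.8660, 0.5000); cell (6,2); t to first gridline: x 0.8545, y 0.9800 (then +1.1547 / +2.0000)
    (7,2) via x @ 0.8545
    (7,3) via y @ 0.9800
    (8,3) via x @ 2.0092
    (8,4) via y @ 2.9800  # hit
  → r_6 = 2.9800
beam 7: φ=135°, α=75°
  direction (0.2588, 0.9659); cell (6,2); t to first gridline: x 2.8591, y 0.5073 (then +3.8637 / +1.0353)
    (6,3) via y @ 0.5073
    (6,4) via y @ 1.5426
    (6,5) via y @ 2.5778
    (7,5) via x @ 2.8591
    (7,6) via y @ 3.6131  # hit
  → r_7 = 3.6131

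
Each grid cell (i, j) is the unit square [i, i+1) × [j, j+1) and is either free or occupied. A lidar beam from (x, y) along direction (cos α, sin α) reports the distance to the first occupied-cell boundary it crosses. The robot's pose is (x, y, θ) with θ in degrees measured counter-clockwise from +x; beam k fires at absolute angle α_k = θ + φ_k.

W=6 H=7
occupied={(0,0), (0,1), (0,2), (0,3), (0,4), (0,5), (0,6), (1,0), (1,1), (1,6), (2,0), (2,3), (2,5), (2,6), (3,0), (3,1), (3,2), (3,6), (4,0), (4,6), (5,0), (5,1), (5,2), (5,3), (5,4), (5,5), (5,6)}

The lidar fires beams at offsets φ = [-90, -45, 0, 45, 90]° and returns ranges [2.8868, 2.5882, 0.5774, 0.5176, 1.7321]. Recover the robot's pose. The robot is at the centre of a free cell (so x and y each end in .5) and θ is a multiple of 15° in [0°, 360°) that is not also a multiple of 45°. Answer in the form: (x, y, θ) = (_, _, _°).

(x, y, θ) = (2.5, 4.5, 60°)

Candidates: 15 free-cell centres × 16 headings = 240 poses. Raycast each; keep the one whose scan matches to 4 dp.
  (2.5, 4.5, 165°): beam 1 = 0.5176 ≠ 2.8868 ✗
  (4.5, 2.5, 195°): beam 1 = 3.6235 ≠ 2.8868 ✗
  (4.5, 4.5, 75°): beam 1 = 0.5176 ≠ 2.8868 ✗
  (4.5, 2.5, 240°): beam 1 = 0.5774 ≠ 2.8868 ✗
  …
  (2.5, 4.5, 60°): r_1=2.8868, r_2=2.5882, r_3=0.5774, r_4=0.5176, r_5=1.7321 — all match ✓
Unique over the lattice → pose = (2.5, 4.5, 60°).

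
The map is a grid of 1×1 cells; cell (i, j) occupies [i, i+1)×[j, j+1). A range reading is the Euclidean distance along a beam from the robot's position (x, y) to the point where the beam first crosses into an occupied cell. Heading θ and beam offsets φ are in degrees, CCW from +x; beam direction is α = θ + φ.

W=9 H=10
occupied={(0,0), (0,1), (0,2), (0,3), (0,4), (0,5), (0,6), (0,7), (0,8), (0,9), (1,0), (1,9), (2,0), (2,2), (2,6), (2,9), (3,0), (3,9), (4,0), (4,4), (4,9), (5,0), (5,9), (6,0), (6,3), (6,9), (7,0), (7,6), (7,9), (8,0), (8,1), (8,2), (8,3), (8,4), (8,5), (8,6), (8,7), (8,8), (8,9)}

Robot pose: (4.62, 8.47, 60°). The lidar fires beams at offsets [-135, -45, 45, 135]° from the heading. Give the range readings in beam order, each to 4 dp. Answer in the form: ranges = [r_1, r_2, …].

ranges = [5.3319, 2.0478, 0.5487, 3.7477]

beam 1: φ=-135°, α=285°
  dir = (cos 285°, sin 285°) = (0.2588, -0.9659); from cell (4,8)
  next x-line at t=1.4682, next y-line at t=0.4866; Δt_x=3.8637, Δt_y=1.0353
    y: enter (4,7) at t=0.4866
    x: enter (5,7) at t=1.4682
    y: enter (5,6) at t=1.5219
    y: enter (5,5) at t=2.5571
    y: enter (5,4) at t=3.5924
    y: enter (5,3) at t=4.6277
    x: enter (6,3) at t=5.3319 ← occupied
  → r_1 = 5.3319
beam 2: φ=-45°, α=15°
  dir = (cos 15°, sin 15°) = (0.9659, 0.2588); from cell (4,8)
  next x-line at t=0.3934, next y-line at t=2.0478; Δt_x=1.0353, Δt_y=3.8637
    x: enter (5,8) at t=0.3934
    x: enter (6,8) at t=1.4287
    y: enter (6,9) at t=2.0478 ← occupied
  → r_2 = 2.0478
beam 3: φ=45°, α=105°
  dir = (cos 105°, sin 105°) = (-0.2588, 0.9659); from cell (4,8)
  next x-line at t=2.3955, next y-line at t=0.5487; Δt_x=3.8637, Δt_y=1.0353
    y: enter (4,9) at t=0.5487 ← occupied
  → r_3 = 0.5487
beam 4: φ=135°, α=195°
  dir = (cos 195°, sin 195°) = (-0.9659, -0.2588); from cell (4,8)
  next x-line at t=0.6419, next y-line at t=1.8159; Δt_x=1.0353, Δt_y=3.8637
    x: enter (3,8) at t=0.6419
    x: enter (2,8) at t=1.6771
    y: enter (2,7) at t=1.8159
    x: enter (1,7) at t=2.7124
    x: enter (0,7) at t=3.7477 ← occupied
  → r_4 = 3.7477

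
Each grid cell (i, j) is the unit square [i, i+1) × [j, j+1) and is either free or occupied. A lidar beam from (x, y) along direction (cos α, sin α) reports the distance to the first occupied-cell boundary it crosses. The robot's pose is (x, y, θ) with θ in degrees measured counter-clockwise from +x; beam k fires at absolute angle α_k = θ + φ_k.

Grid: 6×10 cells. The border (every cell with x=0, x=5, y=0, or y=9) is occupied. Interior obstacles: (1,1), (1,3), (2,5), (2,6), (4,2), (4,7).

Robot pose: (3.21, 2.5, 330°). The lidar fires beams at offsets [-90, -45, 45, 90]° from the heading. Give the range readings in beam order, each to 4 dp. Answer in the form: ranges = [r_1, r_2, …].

beam 1: φ=-90°, α=240°
  d=(-0.5000,-0.8660)  start (3,2)  tX=0.4200 tY=0.5774  stride 1/|dx|=2.0000 1/|dy|=1.1547
    cross x-line → (2,2), t=0.4200
    cross y-line → (2,1), t=0.5774
    cross y-line → (2,0), t=1.7321 (wall)
  → r_1 = 1.7321
beam 2: φ=-45°, α=285°
  d=(0.2588,-0.9659)  start (3,2)  tX=3.0523 tY=0.5176  stride 1/|dx|=3.8637 1/|dy|=1.0353
    cross y-line → (3,1), t=0.5176
    cross y-line → (3,0), t=1.5529 (wall)
  → r_2 = 1.5529
beam 3: φ=45°, α=15°
  d=(0.9659,0.2588)  start (3,2)  tX=0.8179 tY=1.9319  stride 1/|dx|=1.0353 1/|dy|=3.8637
    cross x-line → (4,2), t=0.8179 (wall)
  → r_3 = 0.8179
beam 4: φ=90°, α=60°
  d=(0.5000,0.8660)  start (3,2)  tX=1.5800 tY=0.5774  stride 1/|dx|=2.0000 1/|dy|=1.1547
    cross y-line → (3,3), t=0.5774
    cross x-line → (4,3), t=1.5800
    cross y-line → (4,4), t=1.7321
    cross y-line → (4,5), t=2.8868
    cross x-line → (5,5), t=3.5800 (wall)
  → r_4 = 3.5800

ranges = [1.7321, 1.5529, 0.8179, 3.5800]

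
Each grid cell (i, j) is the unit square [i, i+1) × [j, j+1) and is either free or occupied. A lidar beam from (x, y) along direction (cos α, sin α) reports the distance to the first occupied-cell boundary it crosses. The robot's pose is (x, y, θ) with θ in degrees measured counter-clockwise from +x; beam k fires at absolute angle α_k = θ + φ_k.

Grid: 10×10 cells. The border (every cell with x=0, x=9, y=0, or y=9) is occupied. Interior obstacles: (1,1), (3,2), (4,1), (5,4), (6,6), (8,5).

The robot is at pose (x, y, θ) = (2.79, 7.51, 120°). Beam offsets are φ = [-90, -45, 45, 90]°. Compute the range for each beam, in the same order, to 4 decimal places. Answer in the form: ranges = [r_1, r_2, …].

ranges = [2.9800, 1.5426, 1.8531, 2.0669]

beam 1: φ=-90°, α=30°
  direction (0.8660, 0.5000); cell (2,7); t to first gridline: x 0.2425, y 0.9800 (then +1.1547 / +2.0000)
    (3,7) via x @ 0.2425
    (3,8) via y @ 0.9800
    (4,8) via x @ 1.3972
    (5,8) via x @ 2.5519
    (5,9) via y @ 2.9800  # hit
  → r_1 = 2.9800
beam 2: φ=-45°, α=75°
  direction (0.2588, 0.9659); cell (2,7); t to first gridline: x 0.8114, y 0.5073 (then +3.8637 / +1.0353)
    (2,8) via y @ 0.5073
    (3,8) via x @ 0.8114
    (3,9) via y @ 1.5426  # hit
  → r_2 = 1.5426
beam 3: φ=45°, α=165°
  direction (-0.9659, 0.2588); cell (2,7); t to first gridline: x 0.8179, y 1.8932 (then +1.0353 / +3.8637)
    (1,7) via x @ 0.8179
    (0,7) via x @ 1.8531  # hit
  → r_3 = 1.8531
beam 4: φ=90°, α=210°
  direction (-0.8660, -0.5000); cell (2,7); t to first gridline: x 0.9122, y 1.0200 (then +1.1547 / +2.0000)
    (1,7) via x @ 0.9122
    (1,6) via y @ 1.0200
    (0,6) via x @ 2.0669  # hit
  → r_4 = 2.0669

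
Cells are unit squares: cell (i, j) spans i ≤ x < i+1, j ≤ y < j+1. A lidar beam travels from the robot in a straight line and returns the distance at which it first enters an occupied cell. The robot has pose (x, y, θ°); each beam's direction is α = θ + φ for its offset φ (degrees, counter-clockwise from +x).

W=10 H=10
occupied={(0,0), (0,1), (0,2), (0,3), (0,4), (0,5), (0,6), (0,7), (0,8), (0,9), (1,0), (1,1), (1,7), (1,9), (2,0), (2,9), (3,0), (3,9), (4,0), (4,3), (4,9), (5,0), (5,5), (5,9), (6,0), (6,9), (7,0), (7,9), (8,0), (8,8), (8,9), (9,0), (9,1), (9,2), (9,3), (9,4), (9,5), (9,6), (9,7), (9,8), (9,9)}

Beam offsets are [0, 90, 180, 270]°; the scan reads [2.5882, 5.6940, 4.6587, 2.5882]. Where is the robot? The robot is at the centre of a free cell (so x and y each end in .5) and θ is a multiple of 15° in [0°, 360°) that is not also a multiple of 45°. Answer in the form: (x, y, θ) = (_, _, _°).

(x, y, θ) = (4.5, 6.5, 165°)

Enumerate (i+0.5, j+0.5, θ) over the 59 free cells and 16 admissible headings. For each, cast all 4 beams and compare to the given ranges.
  (3.5, 5.5, 75°): beam 1 = 3.6235 ≠ 2.5882 ✗
  (5.5, 4.5, 15°): beam 1 = 3.6235 ≠ 2.5882 ✗
  (4.5, 6.5, 120°): beam 1 = 2.8868 ≠ 2.5882 ✗
  (6.5, 5.5, 210°): beam 1 = 0.5774 ≠ 2.5882 ✗
  …
  (4.5, 6.5, 165°): r_1=2.5882, r_2=5.6940, r_3=4.6587, r_4=2.5882 — all match ✓
Only this pose fits every beam.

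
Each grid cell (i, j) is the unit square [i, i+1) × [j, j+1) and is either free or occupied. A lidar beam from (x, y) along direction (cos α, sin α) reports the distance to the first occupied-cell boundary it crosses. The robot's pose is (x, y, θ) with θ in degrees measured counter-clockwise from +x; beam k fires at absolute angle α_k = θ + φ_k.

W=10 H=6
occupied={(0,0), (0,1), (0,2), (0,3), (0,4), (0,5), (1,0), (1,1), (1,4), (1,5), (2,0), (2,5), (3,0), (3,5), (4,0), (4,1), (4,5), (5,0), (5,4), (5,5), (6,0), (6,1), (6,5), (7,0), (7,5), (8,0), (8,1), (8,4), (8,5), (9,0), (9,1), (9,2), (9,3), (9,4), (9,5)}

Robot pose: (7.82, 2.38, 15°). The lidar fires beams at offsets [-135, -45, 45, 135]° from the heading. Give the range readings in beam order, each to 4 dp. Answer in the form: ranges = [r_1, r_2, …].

ranges = [1.5935, 0.7600, 1.8706, 3.2400]

beam 1: φ=-135°, α=240°
  dir = (cos 240°, sin 240°) = (-0.5000, -0.8660); from cell (7,2)
  next x-line at t=1.6400, next y-line at t=0.4388; Δt_x=2.0000, Δt_y=1.1547
    y: enter (7,1) at t=0.4388
    y: enter (7,0) at t=1.5935 ← occupied
  → r_1 = 1.5935
beam 2: φ=-45°, α=330°
  dir = (cos 330°, sin 330°) = (0.8660, -0.5000); from cell (7,2)
  next x-line at t=0.2078, next y-line at t=0.7600; Δt_x=1.1547, Δt_y=2.0000
    x: enter (8,2) at t=0.2078
    y: enter (8,1) at t=0.7600 ← occupied
  → r_2 = 0.7600
beam 3: φ=45°, α=60°
  dir = (cos 60°, sin 60°) = (0.5000, 0.8660); from cell (7,2)
  next x-line at t=0.3600, next y-line at t=0.7159; Δt_x=2.0000, Δt_y=1.1547
    x: enter (8,2) at t=0.3600
    y: enter (8,3) at t=0.7159
    y: enter (8,4) at t=1.8706 ← occupied
  → r_3 = 1.8706
beam 4: φ=135°, α=150°
  dir = (cos 150°, sin 150°) = (-0.8660, 0.5000); from cell (7,2)
  next x-line at t=0.9469, next y-line at t=1.2400; Δt_x=1.1547, Δt_y=2.0000
    x: enter (6,2) at t=0.9469
    y: enter (6,3) at t=1.2400
    x: enter (5,3) at t=2.1016
    y: enter (5,4) at t=3.2400 ← occupied
  → r_4 = 3.2400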